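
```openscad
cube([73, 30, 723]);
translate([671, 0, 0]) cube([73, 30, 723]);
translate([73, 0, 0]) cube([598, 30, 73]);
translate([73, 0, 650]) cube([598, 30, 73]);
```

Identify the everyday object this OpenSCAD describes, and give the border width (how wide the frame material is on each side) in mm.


A picture frame. The border width is 73 mm.

Four thin pieces enclosing a rectangular opening — a picture frame. The two full-height stiles are 723 mm tall; the top rail sits at z = 650 and is 73 mm tall, so the border above the opening is 723 − 650 = 73 mm, matching the stile x-width.


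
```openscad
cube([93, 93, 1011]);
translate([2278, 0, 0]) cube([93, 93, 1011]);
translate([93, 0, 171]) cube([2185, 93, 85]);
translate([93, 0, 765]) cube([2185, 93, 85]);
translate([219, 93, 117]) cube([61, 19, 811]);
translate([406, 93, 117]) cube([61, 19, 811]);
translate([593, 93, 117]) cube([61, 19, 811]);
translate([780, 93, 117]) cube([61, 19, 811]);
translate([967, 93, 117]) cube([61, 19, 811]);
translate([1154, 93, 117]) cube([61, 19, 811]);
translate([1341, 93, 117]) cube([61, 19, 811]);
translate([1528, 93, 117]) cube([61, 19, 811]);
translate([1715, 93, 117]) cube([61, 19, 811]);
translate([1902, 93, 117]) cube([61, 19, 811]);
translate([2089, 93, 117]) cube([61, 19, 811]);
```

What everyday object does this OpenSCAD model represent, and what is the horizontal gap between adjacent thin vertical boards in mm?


A fence section. The picket gap is 126 mm.

Two posts, two rails, 11 pickets — a fence section. Span 2185 mm holds 11 pickets of 61 mm with 12 equal gaps: ⌊(2185 − 11·61) / 12⌋ = 126 mm.


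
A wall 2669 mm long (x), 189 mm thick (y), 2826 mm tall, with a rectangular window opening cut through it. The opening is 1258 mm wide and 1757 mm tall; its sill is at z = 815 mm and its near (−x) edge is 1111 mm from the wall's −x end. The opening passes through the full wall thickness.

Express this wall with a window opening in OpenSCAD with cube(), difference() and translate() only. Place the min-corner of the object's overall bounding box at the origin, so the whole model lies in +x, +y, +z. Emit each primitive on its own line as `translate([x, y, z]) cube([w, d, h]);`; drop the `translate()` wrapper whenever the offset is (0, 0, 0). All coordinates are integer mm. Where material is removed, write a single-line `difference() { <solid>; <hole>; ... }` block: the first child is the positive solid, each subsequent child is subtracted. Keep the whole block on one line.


difference() { cube([2669, 189, 2826]); translate([1111, 0, 815]) cube([1258, 189, 1757]); }


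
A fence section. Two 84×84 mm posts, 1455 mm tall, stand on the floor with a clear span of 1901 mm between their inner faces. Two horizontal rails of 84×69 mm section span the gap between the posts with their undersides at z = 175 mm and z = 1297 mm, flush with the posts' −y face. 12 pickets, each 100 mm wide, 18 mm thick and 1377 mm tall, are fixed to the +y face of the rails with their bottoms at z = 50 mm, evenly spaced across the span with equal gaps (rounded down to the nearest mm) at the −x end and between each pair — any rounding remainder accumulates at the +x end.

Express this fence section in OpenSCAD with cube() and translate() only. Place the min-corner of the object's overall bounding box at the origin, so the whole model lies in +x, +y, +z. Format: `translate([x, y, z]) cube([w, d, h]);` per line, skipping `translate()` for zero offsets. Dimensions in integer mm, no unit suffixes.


cube([84, 84, 1455]);
translate([1985, 0, 0]) cube([84, 84, 1455]);
translate([84, 0, 175]) cube([1901, 84, 69]);
translate([84, 0, 1297]) cube([1901, 84, 69]);
translate([137, 84, 50]) cube([100, 18, 1377]);
translate([290, 84, 50]) cube([100, 18, 1377]);
translate([443, 84, 50]) cube([100, 18, 1377]);
translate([596, 84, 50]) cube([100, 18, 1377]);
translate([749, 84, 50]) cube([100, 18, 1377]);
translate([902, 84, 50]) cube([100, 18, 1377]);
translate([1055, 84, 50]) cube([100, 18, 1377]);
translate([1208, 84, 50]) cube([100, 18, 1377]);
translate([1361, 84, 50]) cube([100, 18, 1377]);
translate([1514, 84, 50]) cube([100, 18, 1377]);
translate([1667, 84, 50]) cube([100, 18, 1377]);
translate([1820, 84, 50]) cube([100, 18, 1377]);


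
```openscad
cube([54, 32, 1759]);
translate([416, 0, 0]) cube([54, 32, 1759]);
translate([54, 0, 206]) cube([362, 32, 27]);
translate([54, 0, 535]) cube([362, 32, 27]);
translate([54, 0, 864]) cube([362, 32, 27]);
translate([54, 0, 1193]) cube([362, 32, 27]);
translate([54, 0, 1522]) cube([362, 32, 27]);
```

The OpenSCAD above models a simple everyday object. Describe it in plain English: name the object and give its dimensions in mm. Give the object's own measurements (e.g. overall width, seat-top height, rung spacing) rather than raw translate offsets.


A straight ladder. Two 54×32 mm vertical rails, 1759 mm tall, stand 470 mm apart (outside-to-outside) with their front faces coplanar on the −y side. 5 rungs, each 32 mm deep and 27 mm tall, span between the inner faces of the rails, front faces flush with the rails. The lowest rung's underside is at z = 206 mm and rungs are spaced 329 mm apart (underside to underside).


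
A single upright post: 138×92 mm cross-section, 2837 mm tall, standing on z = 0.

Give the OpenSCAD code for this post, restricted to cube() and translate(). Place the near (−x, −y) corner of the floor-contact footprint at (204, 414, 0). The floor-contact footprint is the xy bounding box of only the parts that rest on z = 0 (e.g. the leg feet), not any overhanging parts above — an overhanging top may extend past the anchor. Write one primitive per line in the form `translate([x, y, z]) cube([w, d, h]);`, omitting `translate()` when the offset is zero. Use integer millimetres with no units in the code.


translate([204, 414, 0]) cube([138, 92, 2837]);


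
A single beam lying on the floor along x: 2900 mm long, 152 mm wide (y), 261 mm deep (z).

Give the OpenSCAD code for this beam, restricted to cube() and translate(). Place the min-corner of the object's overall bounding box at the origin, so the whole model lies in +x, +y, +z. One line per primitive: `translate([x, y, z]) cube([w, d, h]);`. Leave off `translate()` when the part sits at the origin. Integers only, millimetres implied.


cube([2900, 152, 261]);


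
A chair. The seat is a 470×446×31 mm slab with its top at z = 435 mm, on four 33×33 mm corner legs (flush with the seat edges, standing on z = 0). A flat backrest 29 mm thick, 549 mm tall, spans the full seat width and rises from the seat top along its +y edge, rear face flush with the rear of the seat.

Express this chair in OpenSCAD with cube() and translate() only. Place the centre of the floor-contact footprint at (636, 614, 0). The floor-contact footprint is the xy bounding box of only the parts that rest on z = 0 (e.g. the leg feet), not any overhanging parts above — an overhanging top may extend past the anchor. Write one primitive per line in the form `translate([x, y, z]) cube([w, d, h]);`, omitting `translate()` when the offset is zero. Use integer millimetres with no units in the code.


translate([401, 391, 404]) cube([470, 446, 31]);
translate([401, 391, 0]) cube([33, 33, 404]);
translate([838, 391, 0]) cube([33, 33, 404]);
translate([401, 804, 0]) cube([33, 33, 404]);
translate([838, 804, 0]) cube([33, 33, 404]);
translate([401, 808, 435]) cube([470, 29, 549]);


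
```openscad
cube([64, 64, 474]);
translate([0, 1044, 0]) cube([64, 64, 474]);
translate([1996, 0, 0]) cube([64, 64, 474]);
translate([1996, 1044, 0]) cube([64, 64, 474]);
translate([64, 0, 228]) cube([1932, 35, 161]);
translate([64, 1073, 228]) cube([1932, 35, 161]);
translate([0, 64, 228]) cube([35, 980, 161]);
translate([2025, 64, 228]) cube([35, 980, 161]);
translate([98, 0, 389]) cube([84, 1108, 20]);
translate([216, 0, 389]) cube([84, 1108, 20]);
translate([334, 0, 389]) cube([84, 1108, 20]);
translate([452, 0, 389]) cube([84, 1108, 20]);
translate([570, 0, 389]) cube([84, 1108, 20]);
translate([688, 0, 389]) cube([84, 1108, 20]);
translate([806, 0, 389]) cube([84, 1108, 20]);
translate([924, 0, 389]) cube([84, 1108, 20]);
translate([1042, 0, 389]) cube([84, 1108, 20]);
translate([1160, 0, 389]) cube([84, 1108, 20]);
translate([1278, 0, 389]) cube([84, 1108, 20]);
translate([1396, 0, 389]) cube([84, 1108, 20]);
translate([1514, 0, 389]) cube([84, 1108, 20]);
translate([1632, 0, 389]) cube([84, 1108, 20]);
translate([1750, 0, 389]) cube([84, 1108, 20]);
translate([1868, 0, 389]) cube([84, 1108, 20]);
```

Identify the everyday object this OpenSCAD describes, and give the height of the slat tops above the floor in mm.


A bed frame. The slat-top height is 409 mm.

Four posts, four rails, and a row of slats — a bed frame. Slats sit on the rails at z = 228 + 161 = 389; with slat thickness 20, the top is 409 mm.


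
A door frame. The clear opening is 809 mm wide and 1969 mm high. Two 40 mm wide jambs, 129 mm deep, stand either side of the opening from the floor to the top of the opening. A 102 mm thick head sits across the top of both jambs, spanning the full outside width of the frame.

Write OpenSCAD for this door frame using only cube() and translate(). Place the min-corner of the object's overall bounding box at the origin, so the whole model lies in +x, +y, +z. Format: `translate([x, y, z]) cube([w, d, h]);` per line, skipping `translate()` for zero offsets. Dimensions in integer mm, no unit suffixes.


cube([40, 129, 1969]);
translate([849, 0, 0]) cube([40, 129, 1969]);
translate([0, 0, 1969]) cube([889, 129, 102]);


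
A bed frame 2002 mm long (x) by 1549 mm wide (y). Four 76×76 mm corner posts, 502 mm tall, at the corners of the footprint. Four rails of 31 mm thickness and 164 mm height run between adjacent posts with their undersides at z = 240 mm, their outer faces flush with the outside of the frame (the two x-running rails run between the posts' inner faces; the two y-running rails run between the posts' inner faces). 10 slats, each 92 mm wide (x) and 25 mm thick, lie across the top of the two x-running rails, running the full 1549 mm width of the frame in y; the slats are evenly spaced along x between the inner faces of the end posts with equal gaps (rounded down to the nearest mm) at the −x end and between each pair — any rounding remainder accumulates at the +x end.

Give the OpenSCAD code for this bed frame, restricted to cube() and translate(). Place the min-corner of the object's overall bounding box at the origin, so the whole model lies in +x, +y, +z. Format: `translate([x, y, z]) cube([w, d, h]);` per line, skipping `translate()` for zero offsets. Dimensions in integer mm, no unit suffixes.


cube([76, 76, 502]);
translate([0, 1473, 0]) cube([76, 76, 502]);
translate([1926, 0, 0]) cube([76, 76, 502]);
translate([1926, 1473, 0]) cube([76, 76, 502]);
translate([76, 0, 240]) cube([1850, 31, 164]);
translate([76, 1518, 240]) cube([1850, 31, 164]);
translate([0, 76, 240]) cube([31, 1397, 164]);
translate([1971, 76, 240]) cube([31, 1397, 164]);
translate([160, 0, 404]) cube([92, 1549, 25]);
translate([336, 0, 404]) cube([92, 1549, 25]);
translate([512, 0, 404]) cube([92, 1549, 25]);
translate([688, 0, 404]) cube([92, 1549, 25]);
translate([864, 0, 404]) cube([92, 1549, 25]);
translate([1040, 0, 404]) cube([92, 1549, 25]);
translate([1216, 0, 404]) cube([92, 1549, 25]);
translate([1392, 0, 404]) cube([92, 1549, 25]);
translate([1568, 0, 404]) cube([92, 1549, 25]);
translate([1744, 0, 404]) cube([92, 1549, 25]);


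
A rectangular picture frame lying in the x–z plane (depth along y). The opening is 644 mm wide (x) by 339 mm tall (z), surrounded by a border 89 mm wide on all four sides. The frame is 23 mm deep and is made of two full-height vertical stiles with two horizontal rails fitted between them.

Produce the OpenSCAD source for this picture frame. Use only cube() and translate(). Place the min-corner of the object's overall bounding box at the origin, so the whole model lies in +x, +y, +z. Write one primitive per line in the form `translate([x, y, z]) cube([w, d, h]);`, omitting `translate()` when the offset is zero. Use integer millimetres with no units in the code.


cube([89, 23, 517]);
translate([733, 0, 0]) cube([89, 23, 517]);
translate([89, 0, 0]) cube([644, 23, 89]);
translate([89, 0, 428]) cube([644, 23, 89]);


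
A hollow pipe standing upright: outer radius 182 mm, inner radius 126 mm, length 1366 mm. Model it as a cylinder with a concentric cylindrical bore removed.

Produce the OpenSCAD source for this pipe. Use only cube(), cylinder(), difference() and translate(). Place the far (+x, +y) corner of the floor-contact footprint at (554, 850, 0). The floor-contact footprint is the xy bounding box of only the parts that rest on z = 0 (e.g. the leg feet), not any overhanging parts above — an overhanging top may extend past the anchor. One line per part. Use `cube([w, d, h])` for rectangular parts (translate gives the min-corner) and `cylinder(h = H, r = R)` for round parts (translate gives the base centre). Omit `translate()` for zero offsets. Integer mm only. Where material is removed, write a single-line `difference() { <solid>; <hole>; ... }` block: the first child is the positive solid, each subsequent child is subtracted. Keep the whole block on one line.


difference() { translate([372, 668, 0]) cylinder(h = 1366, r = 182); translate([372, 668, 0]) cylinder(h = 1366, r = 126); }


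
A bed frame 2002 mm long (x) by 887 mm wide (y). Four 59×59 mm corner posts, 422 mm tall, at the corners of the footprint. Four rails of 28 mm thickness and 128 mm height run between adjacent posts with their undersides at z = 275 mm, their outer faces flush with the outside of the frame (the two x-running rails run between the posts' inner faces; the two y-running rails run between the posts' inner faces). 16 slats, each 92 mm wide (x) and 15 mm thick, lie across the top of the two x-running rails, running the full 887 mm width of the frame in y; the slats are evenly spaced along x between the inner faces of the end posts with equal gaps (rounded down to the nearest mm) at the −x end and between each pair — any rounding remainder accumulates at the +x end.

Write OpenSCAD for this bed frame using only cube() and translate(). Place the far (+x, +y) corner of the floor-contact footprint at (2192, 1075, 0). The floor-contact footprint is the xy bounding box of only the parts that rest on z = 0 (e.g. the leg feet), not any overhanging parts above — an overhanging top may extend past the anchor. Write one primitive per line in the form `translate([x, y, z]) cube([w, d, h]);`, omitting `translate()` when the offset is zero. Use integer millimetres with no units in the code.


translate([190, 188, 0]) cube([59, 59, 422]);
translate([190, 1016, 0]) cube([59, 59, 422]);
translate([2133, 188, 0]) cube([59, 59, 422]);
translate([2133, 1016, 0]) cube([59, 59, 422]);
translate([249, 188, 275]) cube([1884, 28, 128]);
translate([249, 1047, 275]) cube([1884, 28, 128]);
translate([190, 247, 275]) cube([28, 769, 128]);
translate([2164, 247, 275]) cube([28, 769, 128]);
translate([273, 188, 403]) cube([92, 887, 15]);
translate([389, 188, 403]) cube([92, 887, 15]);
translate([505, 188, 403]) cube([92, 887, 15]);
translate([621, 188, 403]) cube([92, 887, 15]);
translate([737, 188, 403]) cube([92, 887, 15]);
translate([853, 188, 403]) cube([92, 887, 15]);
translate([969, 188, 403]) cube([92, 887, 15]);
translate([1085, 188, 403]) cube([92, 887, 15]);
translate([1201, 188, 403]) cube([92, 887, 15]);
translate([1317, 188, 403]) cube([92, 887, 15]);
translate([1433, 188, 403]) cube([92, 887, 15]);
translate([1549, 188, 403]) cube([92, 887, 15]);
translate([1665, 188, 403]) cube([92, 887, 15]);
translate([1781, 188, 403]) cube([92, 887, 15]);
translate([1897, 188, 403]) cube([92, 887, 15]);
translate([2013, 188, 403]) cube([92, 887, 15]);


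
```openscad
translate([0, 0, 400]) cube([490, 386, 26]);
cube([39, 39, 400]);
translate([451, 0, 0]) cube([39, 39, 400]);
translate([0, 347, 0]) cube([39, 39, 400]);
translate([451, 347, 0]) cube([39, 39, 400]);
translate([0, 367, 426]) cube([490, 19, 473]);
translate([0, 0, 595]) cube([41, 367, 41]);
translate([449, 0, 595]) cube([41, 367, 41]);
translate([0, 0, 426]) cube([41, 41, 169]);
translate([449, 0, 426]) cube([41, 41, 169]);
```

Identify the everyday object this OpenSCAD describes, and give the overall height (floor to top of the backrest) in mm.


A chair. The overall height is 899 mm.

A slab on four corner posts with a tall panel at the back — a chair. The seat slab sits at z = 400 with thickness 26, and the 473 mm backrest starts at the seat top, so the overall height is 400 + 26 + 473 = 899 mm.


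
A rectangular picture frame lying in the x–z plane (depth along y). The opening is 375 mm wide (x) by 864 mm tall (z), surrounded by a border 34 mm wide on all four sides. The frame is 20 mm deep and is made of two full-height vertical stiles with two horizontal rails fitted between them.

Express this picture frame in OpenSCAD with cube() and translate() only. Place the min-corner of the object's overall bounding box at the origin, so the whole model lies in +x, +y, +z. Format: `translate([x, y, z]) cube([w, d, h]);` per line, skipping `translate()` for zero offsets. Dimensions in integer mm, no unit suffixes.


cube([34, 20, 932]);
translate([409, 0, 0]) cube([34, 20, 932]);
translate([34, 0, 0]) cube([375, 20, 34]);
translate([34, 0, 898]) cube([375, 20, 34]);


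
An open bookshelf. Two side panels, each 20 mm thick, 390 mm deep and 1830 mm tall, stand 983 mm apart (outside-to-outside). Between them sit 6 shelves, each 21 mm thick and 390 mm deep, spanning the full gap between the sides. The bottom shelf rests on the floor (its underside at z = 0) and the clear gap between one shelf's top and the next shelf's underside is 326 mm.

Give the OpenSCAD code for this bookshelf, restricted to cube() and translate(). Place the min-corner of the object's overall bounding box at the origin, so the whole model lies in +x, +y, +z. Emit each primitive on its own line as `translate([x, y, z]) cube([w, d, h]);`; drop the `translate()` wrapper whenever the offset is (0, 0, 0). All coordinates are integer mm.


cube([20, 390, 1830]);
translate([963, 0, 0]) cube([20, 390, 1830]);
translate([20, 0, 0]) cube([943, 390, 21]);
translate([20, 0, 347]) cube([943, 390, 21]);
translate([20, 0, 694]) cube([943, 390, 21]);
translate([20, 0, 1041]) cube([943, 390, 21]);
translate([20, 0, 1388]) cube([943, 390, 21]);
translate([20, 0, 1735]) cube([943, 390, 21]);


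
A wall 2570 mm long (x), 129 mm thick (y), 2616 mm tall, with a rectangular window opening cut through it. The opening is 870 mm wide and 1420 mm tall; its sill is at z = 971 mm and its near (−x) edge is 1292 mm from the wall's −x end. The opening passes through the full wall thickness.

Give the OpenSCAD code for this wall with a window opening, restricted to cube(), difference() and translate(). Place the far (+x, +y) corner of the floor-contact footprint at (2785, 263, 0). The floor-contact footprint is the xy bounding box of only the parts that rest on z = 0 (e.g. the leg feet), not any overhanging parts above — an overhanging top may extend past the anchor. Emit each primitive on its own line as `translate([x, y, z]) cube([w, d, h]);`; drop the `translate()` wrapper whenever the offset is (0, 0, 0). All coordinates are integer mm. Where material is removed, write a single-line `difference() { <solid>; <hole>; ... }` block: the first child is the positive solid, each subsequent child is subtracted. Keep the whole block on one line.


difference() { translate([215, 134, 0]) cube([2570, 129, 2616]); translate([1507, 134, 971]) cube([870, 129, 1420]); }


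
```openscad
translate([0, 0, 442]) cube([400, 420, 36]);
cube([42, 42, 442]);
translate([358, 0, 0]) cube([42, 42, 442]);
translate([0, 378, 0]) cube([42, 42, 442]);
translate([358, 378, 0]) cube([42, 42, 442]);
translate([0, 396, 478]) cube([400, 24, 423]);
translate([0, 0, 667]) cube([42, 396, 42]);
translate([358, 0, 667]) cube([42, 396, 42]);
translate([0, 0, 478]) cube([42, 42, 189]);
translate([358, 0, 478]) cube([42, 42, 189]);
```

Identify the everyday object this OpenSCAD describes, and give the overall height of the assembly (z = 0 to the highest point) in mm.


A chair. The overall height is 901 mm.

A slab on four corner posts with a tall panel at the back — a chair. The seat slab sits at z = 442 with thickness 36, and the 423 mm backrest starts at the seat top, so the overall height is 442 + 36 + 423 = 901 mm.


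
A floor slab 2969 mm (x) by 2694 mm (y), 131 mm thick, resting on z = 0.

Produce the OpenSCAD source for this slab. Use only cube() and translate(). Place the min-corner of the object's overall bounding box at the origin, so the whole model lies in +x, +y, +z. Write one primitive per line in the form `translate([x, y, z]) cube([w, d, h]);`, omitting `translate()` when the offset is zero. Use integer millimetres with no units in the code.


cube([2969, 2694, 131]);


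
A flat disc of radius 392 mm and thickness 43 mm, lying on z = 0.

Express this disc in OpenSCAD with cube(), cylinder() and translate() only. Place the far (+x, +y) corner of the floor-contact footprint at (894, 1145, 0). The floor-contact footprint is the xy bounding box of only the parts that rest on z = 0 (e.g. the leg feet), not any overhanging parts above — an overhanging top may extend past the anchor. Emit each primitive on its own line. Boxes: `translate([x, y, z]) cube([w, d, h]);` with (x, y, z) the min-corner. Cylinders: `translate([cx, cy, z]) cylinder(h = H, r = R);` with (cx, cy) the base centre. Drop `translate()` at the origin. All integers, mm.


translate([502, 753, 0]) cylinder(h = 43, r = 392);


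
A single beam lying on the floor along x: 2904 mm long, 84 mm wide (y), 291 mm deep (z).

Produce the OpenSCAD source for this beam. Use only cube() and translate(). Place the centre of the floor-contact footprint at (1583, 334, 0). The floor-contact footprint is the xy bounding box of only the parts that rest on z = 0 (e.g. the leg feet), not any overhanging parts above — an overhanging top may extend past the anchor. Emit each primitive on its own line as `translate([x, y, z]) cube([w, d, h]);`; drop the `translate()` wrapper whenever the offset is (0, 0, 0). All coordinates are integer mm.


translate([131, 292, 0]) cube([2904, 84, 291]);


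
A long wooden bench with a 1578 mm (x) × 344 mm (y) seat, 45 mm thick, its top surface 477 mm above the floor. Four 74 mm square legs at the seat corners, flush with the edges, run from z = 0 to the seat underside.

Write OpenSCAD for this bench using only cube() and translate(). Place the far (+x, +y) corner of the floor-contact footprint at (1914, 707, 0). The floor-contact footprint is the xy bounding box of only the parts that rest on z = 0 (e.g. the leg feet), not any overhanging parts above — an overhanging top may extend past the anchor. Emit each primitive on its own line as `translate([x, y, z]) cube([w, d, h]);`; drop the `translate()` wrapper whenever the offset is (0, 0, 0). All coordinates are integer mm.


translate([336, 363, 432]) cube([1578, 344, 45]);
translate([336, 363, 0]) cube([74, 74, 432]);
translate([336, 633, 0]) cube([74, 74, 432]);
translate([1840, 363, 0]) cube([74, 74, 432]);
translate([1840, 633, 0]) cube([74, 74, 432]);


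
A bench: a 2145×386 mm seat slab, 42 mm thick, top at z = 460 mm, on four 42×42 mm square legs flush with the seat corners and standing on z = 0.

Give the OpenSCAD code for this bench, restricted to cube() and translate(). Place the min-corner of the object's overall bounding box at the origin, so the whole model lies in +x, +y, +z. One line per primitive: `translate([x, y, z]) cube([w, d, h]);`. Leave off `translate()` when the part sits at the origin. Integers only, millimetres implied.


translate([0, 0, 418]) cube([2145, 386, 42]);
cube([42, 42, 418]);
translate([0, 344, 0]) cube([42, 42, 418]);
translate([2103, 0, 0]) cube([42, 42, 418]);
translate([2103, 344, 0]) cube([42, 42, 418]);


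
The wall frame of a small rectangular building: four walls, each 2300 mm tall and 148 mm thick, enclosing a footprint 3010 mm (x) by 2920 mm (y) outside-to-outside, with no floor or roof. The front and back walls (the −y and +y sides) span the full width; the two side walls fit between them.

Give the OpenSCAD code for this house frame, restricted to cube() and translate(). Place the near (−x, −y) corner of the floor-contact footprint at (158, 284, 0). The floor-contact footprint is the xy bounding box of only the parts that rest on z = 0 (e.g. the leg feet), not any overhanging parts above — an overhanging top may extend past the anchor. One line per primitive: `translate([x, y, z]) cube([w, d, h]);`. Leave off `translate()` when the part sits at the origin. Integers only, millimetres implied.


translate([158, 284, 0]) cube([3010, 148, 2300]);
translate([158, 3056, 0]) cube([3010, 148, 2300]);
translate([158, 432, 0]) cube([148, 2624, 2300]);
translate([3020, 432, 0]) cube([148, 2624, 2300]);


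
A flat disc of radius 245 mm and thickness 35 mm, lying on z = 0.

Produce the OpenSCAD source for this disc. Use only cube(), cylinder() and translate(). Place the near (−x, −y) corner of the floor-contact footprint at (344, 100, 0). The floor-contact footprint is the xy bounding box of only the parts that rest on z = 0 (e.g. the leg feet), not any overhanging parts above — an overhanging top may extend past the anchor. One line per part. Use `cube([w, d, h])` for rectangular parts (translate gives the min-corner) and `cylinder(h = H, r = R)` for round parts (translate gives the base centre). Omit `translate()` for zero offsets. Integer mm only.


translate([589, 345, 0]) cylinder(h = 35, r = 245);


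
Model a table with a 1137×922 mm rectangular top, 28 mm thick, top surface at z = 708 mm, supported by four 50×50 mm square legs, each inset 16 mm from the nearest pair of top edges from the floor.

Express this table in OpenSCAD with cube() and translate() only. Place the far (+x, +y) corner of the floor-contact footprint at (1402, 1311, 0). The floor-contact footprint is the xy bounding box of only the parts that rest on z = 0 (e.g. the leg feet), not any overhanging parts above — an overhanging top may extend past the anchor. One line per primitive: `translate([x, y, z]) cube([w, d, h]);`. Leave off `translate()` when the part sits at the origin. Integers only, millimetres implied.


// leg_h = 708 - 28 = 680
translate([281, 405, 680]) cube([1137, 922, 28]);
translate([297, 421, 0]) cube([50, 50, 680]);
translate([1352, 421, 0]) cube([50, 50, 680]);
translate([297, 1261, 0]) cube([50, 50, 680]);
translate([1352, 1261, 0]) cube([50, 50, 680]);


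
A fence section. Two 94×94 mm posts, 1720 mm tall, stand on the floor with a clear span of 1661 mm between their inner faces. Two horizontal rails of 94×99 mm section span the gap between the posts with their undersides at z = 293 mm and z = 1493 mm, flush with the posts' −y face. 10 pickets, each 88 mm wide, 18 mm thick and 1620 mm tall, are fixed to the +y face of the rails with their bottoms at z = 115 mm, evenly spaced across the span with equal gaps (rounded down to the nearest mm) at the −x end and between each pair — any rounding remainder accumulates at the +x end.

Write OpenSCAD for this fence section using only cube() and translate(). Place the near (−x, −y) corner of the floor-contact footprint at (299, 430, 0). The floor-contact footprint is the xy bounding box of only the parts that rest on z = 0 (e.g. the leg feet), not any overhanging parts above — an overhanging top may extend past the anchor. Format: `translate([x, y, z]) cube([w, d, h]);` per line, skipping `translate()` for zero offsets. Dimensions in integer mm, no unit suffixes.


translate([299, 430, 0]) cube([94, 94, 1720]);
translate([2054, 430, 0]) cube([94, 94, 1720]);
translate([393, 430, 293]) cube([1661, 94, 99]);
translate([393, 430, 1493]) cube([1661, 94, 99]);
translate([464, 524, 115]) cube([88, 18, 1620]);
translate([623, 524, 115]) cube([88, 18, 1620]);
translate([782, 524, 115]) cube([88, 18, 1620]);
translate([941, 524, 115]) cube([88, 18, 1620]);
translate([1100, 524, 115]) cube([88, 18, 1620]);
translate([1259, 524, 115]) cube([88, 18, 1620]);
translate([1418, 524, 115]) cube([88, 18, 1620]);
translate([1577, 524, 115]) cube([88, 18, 1620]);
translate([1736, 524, 115]) cube([88, 18, 1620]);
translate([1895, 524, 115]) cube([88, 18, 1620]);


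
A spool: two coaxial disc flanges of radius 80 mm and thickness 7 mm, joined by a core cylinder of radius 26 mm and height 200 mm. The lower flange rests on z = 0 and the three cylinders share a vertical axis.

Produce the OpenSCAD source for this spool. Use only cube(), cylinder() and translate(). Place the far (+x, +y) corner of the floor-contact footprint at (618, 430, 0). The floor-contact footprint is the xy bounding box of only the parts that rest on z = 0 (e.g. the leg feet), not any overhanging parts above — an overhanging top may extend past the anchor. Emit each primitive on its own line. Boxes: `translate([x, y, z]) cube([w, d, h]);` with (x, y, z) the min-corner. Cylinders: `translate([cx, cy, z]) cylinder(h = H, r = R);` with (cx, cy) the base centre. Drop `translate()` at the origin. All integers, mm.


translate([538, 350, 0]) cylinder(h = 7, r = 80);
translate([538, 350, 7]) cylinder(h = 200, r = 26);
translate([538, 350, 207]) cylinder(h = 7, r = 80);


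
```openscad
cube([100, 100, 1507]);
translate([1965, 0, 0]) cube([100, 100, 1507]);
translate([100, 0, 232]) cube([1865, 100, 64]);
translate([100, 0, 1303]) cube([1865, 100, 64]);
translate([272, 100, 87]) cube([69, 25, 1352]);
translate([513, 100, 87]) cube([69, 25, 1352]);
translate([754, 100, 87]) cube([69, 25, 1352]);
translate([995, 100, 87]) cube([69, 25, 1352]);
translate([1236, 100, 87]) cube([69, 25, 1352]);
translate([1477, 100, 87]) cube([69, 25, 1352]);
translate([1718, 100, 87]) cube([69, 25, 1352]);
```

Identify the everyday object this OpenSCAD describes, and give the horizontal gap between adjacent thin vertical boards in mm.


A fence section. The picket gap is 172 mm.

Two posts, two rails, 7 pickets — a fence section. Span 1865 mm holds 7 pickets of 69 mm with 8 equal gaps: ⌊(1865 − 7·69) / 8⌋ = 172 mm.


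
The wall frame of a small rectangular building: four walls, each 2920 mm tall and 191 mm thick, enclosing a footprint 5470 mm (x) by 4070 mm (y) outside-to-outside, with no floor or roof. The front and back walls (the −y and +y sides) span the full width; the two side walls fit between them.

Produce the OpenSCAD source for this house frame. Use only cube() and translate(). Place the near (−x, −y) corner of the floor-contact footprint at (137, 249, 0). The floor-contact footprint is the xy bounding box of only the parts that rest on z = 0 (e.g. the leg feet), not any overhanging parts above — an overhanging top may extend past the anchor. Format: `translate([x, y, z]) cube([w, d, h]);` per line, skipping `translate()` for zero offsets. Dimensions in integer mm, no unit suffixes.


translate([137, 249, 0]) cube([5470, 191, 2920]);
translate([137, 4128, 0]) cube([5470, 191, 2920]);
translate([137, 440, 0]) cube([191, 3688, 2920]);
translate([5416, 440, 0]) cube([191, 3688, 2920]);


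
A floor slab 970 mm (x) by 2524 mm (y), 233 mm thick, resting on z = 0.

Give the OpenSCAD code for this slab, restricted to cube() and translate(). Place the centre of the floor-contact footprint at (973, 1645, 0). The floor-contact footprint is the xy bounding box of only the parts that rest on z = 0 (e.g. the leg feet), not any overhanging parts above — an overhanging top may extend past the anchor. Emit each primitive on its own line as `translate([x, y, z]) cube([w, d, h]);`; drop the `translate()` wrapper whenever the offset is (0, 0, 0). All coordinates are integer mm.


translate([488, 383, 0]) cube([970, 2524, 233]);


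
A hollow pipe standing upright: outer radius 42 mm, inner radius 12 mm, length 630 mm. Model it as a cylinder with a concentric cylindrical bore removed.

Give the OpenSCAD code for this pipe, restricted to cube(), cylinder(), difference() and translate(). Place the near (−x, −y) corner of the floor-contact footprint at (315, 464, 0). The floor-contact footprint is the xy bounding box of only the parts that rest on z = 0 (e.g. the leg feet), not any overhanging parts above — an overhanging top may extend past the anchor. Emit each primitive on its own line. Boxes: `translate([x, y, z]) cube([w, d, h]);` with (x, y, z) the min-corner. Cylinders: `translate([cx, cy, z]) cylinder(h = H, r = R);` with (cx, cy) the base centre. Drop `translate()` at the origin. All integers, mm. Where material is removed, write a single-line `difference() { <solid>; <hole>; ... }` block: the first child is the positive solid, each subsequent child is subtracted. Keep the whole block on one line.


difference() { translate([357, 506, 0]) cylinder(h = 630, r = 42); translate([357, 506, 0]) cylinder(h = 630, r = 12); }


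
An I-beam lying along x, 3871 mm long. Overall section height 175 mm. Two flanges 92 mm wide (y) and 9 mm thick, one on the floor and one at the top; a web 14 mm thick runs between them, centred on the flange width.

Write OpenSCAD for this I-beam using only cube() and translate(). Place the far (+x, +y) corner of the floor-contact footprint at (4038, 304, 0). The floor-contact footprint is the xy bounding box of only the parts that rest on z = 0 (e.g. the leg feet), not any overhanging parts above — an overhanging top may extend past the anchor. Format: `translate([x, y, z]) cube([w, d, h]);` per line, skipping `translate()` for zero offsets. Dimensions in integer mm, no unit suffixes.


translate([167, 212, 0]) cube([3871, 92, 9]);
translate([167, 251, 9]) cube([3871, 14, 157]);
translate([167, 212, 166]) cube([3871, 92, 9]);


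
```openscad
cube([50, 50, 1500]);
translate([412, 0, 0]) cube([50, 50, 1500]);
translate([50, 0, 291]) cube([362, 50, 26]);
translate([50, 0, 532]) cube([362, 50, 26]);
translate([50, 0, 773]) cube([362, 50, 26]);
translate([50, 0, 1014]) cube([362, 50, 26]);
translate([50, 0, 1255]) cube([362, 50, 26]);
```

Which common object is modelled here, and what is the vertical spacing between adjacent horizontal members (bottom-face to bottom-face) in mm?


A ladder. The rung spacing is 241 mm.

Two tall 50×50 posts with 5 short bars between them — a ladder. Adjacent rungs sit at z = 291 and z = 532, so the spacing is 532 − 291 = 241 mm.


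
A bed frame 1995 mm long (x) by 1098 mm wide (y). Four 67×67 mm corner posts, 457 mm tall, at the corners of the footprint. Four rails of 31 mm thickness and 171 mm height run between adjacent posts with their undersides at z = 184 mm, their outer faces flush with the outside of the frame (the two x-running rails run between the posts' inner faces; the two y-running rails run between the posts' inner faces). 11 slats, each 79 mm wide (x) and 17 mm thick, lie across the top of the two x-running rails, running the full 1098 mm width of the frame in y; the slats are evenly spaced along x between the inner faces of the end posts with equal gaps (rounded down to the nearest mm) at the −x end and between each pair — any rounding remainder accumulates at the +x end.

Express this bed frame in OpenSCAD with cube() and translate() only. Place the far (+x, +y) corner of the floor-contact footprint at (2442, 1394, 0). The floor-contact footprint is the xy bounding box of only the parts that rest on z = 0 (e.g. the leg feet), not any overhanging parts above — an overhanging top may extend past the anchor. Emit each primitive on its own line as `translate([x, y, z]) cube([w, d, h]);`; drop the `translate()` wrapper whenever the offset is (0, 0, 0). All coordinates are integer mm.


// slat z = rail_z + rail_h = 184 + 171 = 355
// slat gap = ⌊(1861 − 11·79) / 12⌋ = 82
translate([447, 296, 0]) cube([67, 67, 457]);
translate([447, 1327, 0]) cube([67, 67, 457]);
translate([2375, 296, 0]) cube([67, 67, 457]);
translate([2375, 1327, 0]) cube([67, 67, 457]);
translate([514, 296, 184]) cube([1861, 31, 171]);
translate([514, 1363, 184]) cube([1861, 31, 171]);
translate([447, 363, 184]) cube([31, 964, 171]);
translate([2411, 363, 184]) cube([31, 964, 171]);
translate([596, 296, 355]) cube([79, 1098, 17]);
translate([757, 296, 355]) cube([79, 1098, 17]);
translate([918, 296, 355]) cube([79, 1098, 17]);
translate([1079, 296, 355]) cube([79, 1098, 17]);
translate([1240, 296, 355]) cube([79, 1098, 17]);
translate([1401, 296, 355]) cube([79, 1098, 17]);
translate([1562, 296, 355]) cube([79, 1098, 17]);
translate([1723, 296, 355]) cube([79, 1098, 17]);
translate([1884, 296, 355]) cube([79, 1098, 17]);
translate([2045, 296, 355]) cube([79, 1098, 17]);
translate([2206, 296, 355]) cube([79, 1098, 17]);


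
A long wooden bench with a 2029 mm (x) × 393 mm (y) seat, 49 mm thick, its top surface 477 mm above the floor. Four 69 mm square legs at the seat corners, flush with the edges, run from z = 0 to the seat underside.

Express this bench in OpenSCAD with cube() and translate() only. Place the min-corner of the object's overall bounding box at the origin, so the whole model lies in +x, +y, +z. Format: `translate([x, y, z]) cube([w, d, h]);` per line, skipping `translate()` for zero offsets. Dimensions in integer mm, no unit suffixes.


// leg_h = 477 − 49 = 428
translate([0, 0, 428]) cube([2029, 393, 49]);
cube([69, 69, 428]);
translate([0, 324, 0]) cube([69, 69, 428]);
translate([1960, 0, 0]) cube([69, 69, 428]);
translate([1960, 324, 0]) cube([69, 69, 428]);


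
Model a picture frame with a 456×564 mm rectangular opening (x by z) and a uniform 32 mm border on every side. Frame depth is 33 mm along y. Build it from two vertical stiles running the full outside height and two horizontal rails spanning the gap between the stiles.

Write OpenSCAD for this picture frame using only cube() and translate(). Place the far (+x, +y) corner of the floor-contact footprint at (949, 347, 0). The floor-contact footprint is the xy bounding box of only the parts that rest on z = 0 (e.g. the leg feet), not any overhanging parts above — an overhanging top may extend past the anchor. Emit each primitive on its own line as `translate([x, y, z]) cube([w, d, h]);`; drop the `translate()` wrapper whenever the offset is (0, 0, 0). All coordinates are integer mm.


translate([429, 314, 0]) cube([32, 33, 628]);
translate([917, 314, 0]) cube([32, 33, 628]);
translate([461, 314, 0]) cube([456, 33, 32]);
translate([461, 314, 596]) cube([456, 33, 32]);


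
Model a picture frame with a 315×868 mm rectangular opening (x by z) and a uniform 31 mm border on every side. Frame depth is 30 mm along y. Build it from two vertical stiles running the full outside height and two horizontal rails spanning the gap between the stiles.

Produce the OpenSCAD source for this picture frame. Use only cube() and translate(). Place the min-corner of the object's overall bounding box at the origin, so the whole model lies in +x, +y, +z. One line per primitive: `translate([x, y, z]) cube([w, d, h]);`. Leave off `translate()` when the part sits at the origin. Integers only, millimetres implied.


cube([31, 30, 930]);
translate([346, 0, 0]) cube([31, 30, 930]);
translate([31, 0, 0]) cube([315, 30, 31]);
translate([31, 0, 899]) cube([315, 30, 31]);


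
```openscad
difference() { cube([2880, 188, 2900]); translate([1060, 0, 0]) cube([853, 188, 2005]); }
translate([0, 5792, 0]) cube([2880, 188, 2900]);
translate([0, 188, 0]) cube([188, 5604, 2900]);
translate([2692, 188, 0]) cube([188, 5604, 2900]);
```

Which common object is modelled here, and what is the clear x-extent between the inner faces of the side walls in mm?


A single room. The interior width is 2504 mm.

Four walls enclosing a rectangle with a door in the front wall — a room. Outside width 2880 minus two 188 mm walls gives 2504 mm.


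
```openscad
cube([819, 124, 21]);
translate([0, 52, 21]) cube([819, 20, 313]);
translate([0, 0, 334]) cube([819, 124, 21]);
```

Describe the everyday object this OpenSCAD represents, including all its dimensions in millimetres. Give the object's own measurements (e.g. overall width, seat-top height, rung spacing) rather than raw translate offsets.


An I-beam lying along x, 819 mm long. Overall section height 355 mm. Two flanges 124 mm wide (y) and 21 mm thick, one on the floor and one at the top; a web 20 mm thick runs between them, centred on the flange width.
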